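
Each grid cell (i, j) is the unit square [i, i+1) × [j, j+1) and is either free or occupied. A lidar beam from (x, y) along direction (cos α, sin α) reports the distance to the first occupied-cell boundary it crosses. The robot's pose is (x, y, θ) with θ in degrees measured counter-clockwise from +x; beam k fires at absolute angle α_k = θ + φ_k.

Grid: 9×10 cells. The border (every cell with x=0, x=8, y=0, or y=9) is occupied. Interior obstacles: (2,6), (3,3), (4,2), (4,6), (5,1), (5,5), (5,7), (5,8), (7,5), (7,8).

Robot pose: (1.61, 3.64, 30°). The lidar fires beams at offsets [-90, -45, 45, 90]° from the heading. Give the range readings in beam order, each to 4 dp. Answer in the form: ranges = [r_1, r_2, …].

ranges = [3.0484, 1.4390, 2.4433, 1.2200]

beam 1: φ=-90°, α=300°
  direction (0.5000, -0.8660); cell (1,3); t to first gridline: x 0.7800, y 0.7390 (then +2.0000 / +1.1547)
    (1,2) via y @ 0.7390
    (2,2) via x @ 0.7800
    (2,1) via y @ 1.8937
    (3,1) via x @ 2.7800
    (3,0) via y @ 3.0484  # hit
  → r_1 = 3.0484
beam 2: φ=-45°, α=345°
  direction (0.9659, -0.2588); cell (1,3); t to first gridline: x 0.4038, y 2.4728 (then +1.0353 / +3.8637)
    (2,3) via x @ 0.4038
    (3,3) via x @ 1.4390  # hit
  → r_2 = 1.4390
beam 3: φ=45°, α=75°
  direction (0.2588, 0.9659); cell (1,3); t to first gridline: x 1.5068, y 0.3727 (then +3.8637 / +1.0353)
    (1,4) via y @ 0.3727
    (1,5) via y @ 1.4080
    (2,5) via x @ 1.5068
    (2,6) via y @ 2.4433  # hit
  → r_3 = 2.4433
beam 4: φ=90°, α=120°
  direction (-0.5000, 0.8660); cell (1,3); t to first gridline: x 1.2200, y 0.4157 (then +2.0000 / +1.1547)
    (1,4) via y @ 0.4157
    (0,4) via x @ 1.2200  # hit
  → r_4 = 1.2200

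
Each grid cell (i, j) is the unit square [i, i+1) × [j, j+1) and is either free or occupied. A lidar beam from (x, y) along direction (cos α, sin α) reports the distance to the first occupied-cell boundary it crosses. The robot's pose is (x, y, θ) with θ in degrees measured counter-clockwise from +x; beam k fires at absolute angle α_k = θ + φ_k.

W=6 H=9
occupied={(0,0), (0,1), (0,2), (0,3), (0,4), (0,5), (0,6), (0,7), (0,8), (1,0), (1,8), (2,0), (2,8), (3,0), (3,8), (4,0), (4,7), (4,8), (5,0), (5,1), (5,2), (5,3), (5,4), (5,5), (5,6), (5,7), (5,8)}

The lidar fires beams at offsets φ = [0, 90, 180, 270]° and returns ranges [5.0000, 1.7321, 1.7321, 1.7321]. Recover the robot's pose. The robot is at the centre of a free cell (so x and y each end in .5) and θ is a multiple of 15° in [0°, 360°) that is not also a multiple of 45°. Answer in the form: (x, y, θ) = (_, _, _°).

(x, y, θ) = (2.5, 6.5, 300°)

The pose lattice has 27·16 = 432 candidates. Test each by forward raycasting.
  (3.5, 2.5, 75°): beam 1 = 4.6587 ≠ 5.0000 ✗
  (2.5, 3.5, 240°): beam 1 = 2.8868 ≠ 5.0000 ✗
  (2.5, 1.5, 345°): beam 1 = 1.9319 ≠ 5.0000 ✗
  (3.5, 3.5, 240°): beam 1 = 2.8868 ≠ 5.0000 ✗
  (2.5, 4.5, 210°): beam 1 = 1.7321 ≠ 5.0000 ✗
  …
  (2.5, 6.5, 300°): r_1=5.0000, r_2=1.7321, r_3=1.7321, r_4=1.7321 — all match ✓
Unique over the lattice → pose = (2.5, 6.5, 300°).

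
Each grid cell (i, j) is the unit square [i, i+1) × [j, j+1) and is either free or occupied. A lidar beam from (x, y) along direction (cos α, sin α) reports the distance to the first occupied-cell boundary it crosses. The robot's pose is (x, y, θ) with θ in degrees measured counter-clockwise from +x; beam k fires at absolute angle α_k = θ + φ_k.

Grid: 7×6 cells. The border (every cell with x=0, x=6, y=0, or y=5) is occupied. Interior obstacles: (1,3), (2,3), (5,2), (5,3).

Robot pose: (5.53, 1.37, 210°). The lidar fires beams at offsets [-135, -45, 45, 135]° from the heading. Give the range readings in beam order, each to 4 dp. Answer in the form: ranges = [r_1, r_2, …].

beam 1: φ=-135°, α=75°
  d=(0.2588,0.9659)  start (5,1)  tX=1.8159 tY=0.6522  stride 1/|dx|=3.8637 1/|dy|=1.0353
    cross y-line → (5,2), t=0.6522 (wall)
  → r_1 = 0.6522
beam 2: φ=-45°, α=165°
  d=(-0.9659,0.2588)  start (5,1)  tX=0.5487 tY=2.4341  stride 1/|dx|=1.0353 1/|dy|=3.8637
    cross x-line → (4,1), t=0.5487
    cross x-line → (3,1), t=1.5840
    cross y-line → (3,2), t=2.4341
    cross x-line → (2,2), t=2.6192
    cross x-line → (1,2), t=3.6545
    cross x-line → (0,2), t=4.6898 (wall)
  → r_2 = 4.6898
beam 3: φ=45°, α=255°
  d=(-0.2588,-0.9659)  start (5,1)  tX=2.0478 tY=0.3831  stride 1/|dx|=3.8637 1/|dy|=1.0353
    cross y-line → (5,0), t=0.3831 (wall)
  → r_3 = 0.3831
beam 4: φ=135°, α=345°
  d=(0.9659,-0.2588)  start (5,1)  tX=0.4866 tY=1.4296  stride 1/|dx|=1.0353 1/|dy|=3.8637
    cross x-line → (6,1), t=0.4866 (wall)
  → r_4 = 0.4866

ranges = [0.6522, 4.6898, 0.3831, 0.4866]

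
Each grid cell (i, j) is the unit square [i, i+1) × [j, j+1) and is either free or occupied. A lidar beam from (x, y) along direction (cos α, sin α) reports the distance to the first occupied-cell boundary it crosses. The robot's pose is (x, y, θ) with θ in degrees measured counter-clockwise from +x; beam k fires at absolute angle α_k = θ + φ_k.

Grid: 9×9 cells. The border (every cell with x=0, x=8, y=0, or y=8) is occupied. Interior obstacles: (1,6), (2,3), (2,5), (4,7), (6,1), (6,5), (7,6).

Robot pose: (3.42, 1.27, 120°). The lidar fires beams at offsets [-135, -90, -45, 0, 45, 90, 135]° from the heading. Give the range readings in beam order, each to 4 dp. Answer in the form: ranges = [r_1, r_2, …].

ranges = [1.0432, 5.2885, 5.9321, 1.9976, 2.5054, 0.5400, 0.2795]

beam 1: φ=-135°, α=345°
  d=(0.9659,-0.2588)  start (3,1)  tX=0.6005 tY=1.0432  stride 1/|dx|=1.0353 1/|dy|=3.8637
    cross x-line → (4,1), t=0.6005
    cross y-line → (4,0), t=1.0432 (wall)
  → r_1 = 1.0432
beam 2: φ=-90°, α=30°
  d=(0.8660,0.5000)  start (3,1)  tX=0.6697 tY=1.4600  stride 1/|dx|=1.1547 1/|dy|=2.0000
    cross x-line → (4,1), t=0.6697
    cross y-line → (4,2), t=1.4600
    cross x-line → (5,2), t=1.8244
    cross x-line → (6,2), t=2.9791
    cross y-line → (6,3), t=3.4600
    cross x-line → (7,3), t=4.1338
    cross x-line → (8,3), t=5.2885 (wall)
  → r_2 = 5.2885
beam 3: φ=-45°, α=75°
  d=(0.2588,0.9659)  start (3,1)  tX=2.2409 tY=0.7558  stride 1/|dx|=3.8637 1/|dy|=1.0353
    cross y-line → (3,2), t=0.7558
    cross y-line → (3,3), t=1.7910
    cross x-line → (4,3), t=2.2409
    cross y-line → (4,4), t=2.8263
    cross y-line → (4,5), t=3.8616
    cross y-line → (4,6), t=4.8969
    cross y-line → (4,7), t=5.9321 (wall)
  → r_3 = 5.9321
beam 4: φ=0°, α=120°
  d=(-0.5000,0.8660)  start (3,1)  tX=0.8400 tY=0.8429  stride 1/|dx|=2.0000 1/|dy|=1.1547
    cross x-line → (2,1), t=0.8400
    cross y-line → (2,2), t=0.8429
    cross y-line → (2,3), t=1.9976 (wall)
  → r_4 = 1.9976
beam 5: φ=45°, α=165°
  d=(-0.9659,0.2588)  start (3,1)  tX=0.4348 tY=2.8205  stride 1/|dx|=1.0353 1/|dy|=3.8637
    cross x-line → (2,1), t=0.4348
    cross x-line → (1,1), t=1.4701
    cross x-line → (0,1), t=2.5054 (wall)
  → r_5 = 2.5054
beam 6: φ=90°, α=210°
  d=(-0.8660,-0.5000)  start (3,1)  tX=0.4850 tY=0.5400  stride 1/|dx|=1.1547 1/|dy|=2.0000
    cross x-line → (2,1), t=0.4850
    cross y-line → (2,0), t=0.5400 (wall)
  → r_6 = 0.5400
beam 7: φ=135°, α=255°
  d=(-0.2588,-0.9659)  start (3,1)  tX=1.6228 tY=0.2795  stride 1/|dx|=3.8637 1/|dy|=1.0353
    cross y-line → (3,0), t=0.2795 (wall)
  → r_7 = 0.2795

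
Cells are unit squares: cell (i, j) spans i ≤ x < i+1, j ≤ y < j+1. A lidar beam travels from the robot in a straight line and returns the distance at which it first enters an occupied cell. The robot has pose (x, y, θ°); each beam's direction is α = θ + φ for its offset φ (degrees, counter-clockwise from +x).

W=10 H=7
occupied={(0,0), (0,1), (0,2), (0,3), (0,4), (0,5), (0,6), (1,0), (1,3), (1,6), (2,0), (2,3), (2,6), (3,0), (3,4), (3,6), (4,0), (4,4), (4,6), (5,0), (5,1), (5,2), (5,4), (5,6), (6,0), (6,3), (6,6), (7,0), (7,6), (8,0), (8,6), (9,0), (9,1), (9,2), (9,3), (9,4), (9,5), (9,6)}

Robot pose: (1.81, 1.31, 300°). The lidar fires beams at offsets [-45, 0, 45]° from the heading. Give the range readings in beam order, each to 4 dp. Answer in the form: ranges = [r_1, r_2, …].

ranges = [0.3209, 0.3580, 1.1977]

beam 1: φ=-45°, α=255°
  cosα=-0.2588 sinα=-0.9659 | (1,1) | tMaxX 3.1296 tMaxY 0.3209 | tΔX 3.8637 tΔY 1.0353
    t=0.3209 [y] (1,0) — stop
  → r_1 = 0.3209
beam 2: φ=0°, α=300°
  cosα=0.5000 sinα=-0.8660 | (1,1) | tMaxX 0.3800 tMaxY 0.3580 | tΔX 2.0000 tΔY 1.1547
    t=0.3580 [y] (1,0) — stop
  → r_2 = 0.3580
beam 3: φ=45°, α=345°
  cosα=0.9659 sinα=-0.2588 | (1,1) | tMaxX 0.1967 tMaxY 1.1977 | tΔX 1.0353 tΔY 3.8637
    t=0.1967 [x] (2,1)
    t=1.1977 [y] (2,0) — stop
  → r_3 = 1.1977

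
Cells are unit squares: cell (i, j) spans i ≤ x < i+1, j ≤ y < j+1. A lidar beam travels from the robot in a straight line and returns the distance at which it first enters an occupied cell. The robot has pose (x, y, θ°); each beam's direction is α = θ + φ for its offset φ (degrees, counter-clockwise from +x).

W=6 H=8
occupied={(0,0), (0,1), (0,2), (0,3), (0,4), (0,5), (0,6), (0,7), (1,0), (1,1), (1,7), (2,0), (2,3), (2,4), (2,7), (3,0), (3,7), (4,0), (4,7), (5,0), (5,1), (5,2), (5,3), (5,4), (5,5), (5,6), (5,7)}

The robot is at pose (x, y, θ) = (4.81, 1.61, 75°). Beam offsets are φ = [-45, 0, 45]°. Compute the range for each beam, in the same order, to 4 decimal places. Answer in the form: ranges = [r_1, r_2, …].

beam 1: φ=-45°, α=30°
  dir = (cos 30°, sin 30°) = (0.8660, 0.5000); from cell (4,1)
  next x-line at t=0.2194, next y-line at t=0.7800; Δt_x=1.1547, Δt_y=2.0000
    x: enter (5,1) at t=0.2194 ← occupied
  → r_1 = 0.2194
beam 2: φ=0°, α=75°
  dir = (cos 75°, sin 75°) = (0.2588, 0.9659); from cell (4,1)
  next x-line at t=0.7341, next y-line at t=0.4038; Δt_x=3.8637, Δt_y=1.0353
    y: enter (4,2) at t=0.4038
    x: enter (5,2) at t=0.7341 ← occupied
  → r_2 = 0.7341
beam 3: φ=45°, α=120°
  dir = (cos 120°, sin 120°) = (-0.5000, 0.8660); from cell (4,1)
  next x-line at t=1.6200, next y-line at t=0.4503; Δt_x=2.0000, Δt_y=1.1547
    y: enter (4,2) at t=0.4503
    y: enter (4,3) at t=1.6050
    x: enter (3,3) at t=1.6200
    y: enter (3,4) at t=2.7597
    x: enter (2,4) at t=3.6200 ← occupied
  → r_3 = 3.6200

ranges = [0.2194, 0.7341, 3.6200]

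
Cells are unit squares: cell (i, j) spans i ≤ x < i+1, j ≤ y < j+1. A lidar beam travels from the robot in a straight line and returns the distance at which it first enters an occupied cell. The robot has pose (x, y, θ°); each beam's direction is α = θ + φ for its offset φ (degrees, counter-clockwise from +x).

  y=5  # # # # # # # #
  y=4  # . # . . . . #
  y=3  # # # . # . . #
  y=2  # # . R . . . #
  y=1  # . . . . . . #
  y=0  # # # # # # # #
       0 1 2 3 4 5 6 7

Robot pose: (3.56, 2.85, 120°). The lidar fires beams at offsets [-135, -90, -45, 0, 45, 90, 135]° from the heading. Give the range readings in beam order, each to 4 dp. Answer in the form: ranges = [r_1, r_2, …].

ranges = [3.5614, 0.5081, 2.2258, 1.1200, 0.5798, 2.9560, 1.9153]

beam 1: φ=-135°, α=345°
  dir = (cos 345°, sin 345°) = (0.9659, -0.2588); from cell (3,2)
  next x-line at t=0.4555, next y-line at t=3.2841; Δt_x=1.0353, Δt_y=3.8637
    x: enter (4,2) at t=0.4555
    x: enter (5,2) at t=1.4908
    x: enter (6,2) at t=2.5261
    y: enter (6,1) at t=3.2841
    x: enter (7,1) at t=3.5614 ← occupied
  → r_1 = 3.5614
beam 2: φ=-90°, α=30°
  dir = (cos 30°, sin 30°) = (0.8660, 0.5000); from cell (3,2)
  next x-line at t=0.5081, next y-line at t=0.3000; Δt_x=1.1547, Δt_y=2.0000
    y: enter (3,3) at t=0.3000
    x: enter (4,3) at t=0.5081 ← occupied
  → r_2 = 0.5081
beam 3: φ=-45°, α=75°
  dir = (cos 75°, sin 75°) = (0.2588, 0.9659); from cell (3,2)
  next x-line at t=1.7000, next y-line at t=0.1553; Δt_x=3.8637, Δt_y=1.0353
    y: enter (3,3) at t=0.1553
    y: enter (3,4) at t=1.1906
    x: enter (4,4) at t=1.7000
    y: enter (4,5) at t=2.2258 ← occupied
  → r_3 = 2.2258
beam 4: φ=0°, α=120°
  dir = (cos 120°, sin 120°) = (-0.5000, 0.8660); from cell (3,2)
  next x-line at t=1.1200, next y-line at t=0.1732; Δt_x=2.0000, Δt_y=1.1547
    y: enter (3,3) at t=0.1732
    x: enter (2,3) at t=1.1200 ← occupied
  → r_4 = 1.1200
beam 5: φ=45°, α=165°
  dir = (cos 165°, sin 165°) = (-0.9659, 0.2588); from cell (3,2)
  next x-line at t=0.5798, next y-line at t=0.5796; Δt_x=1.0353, Δt_y=3.8637
    y: enter (3,3) at t=0.5796
    x: enter (2,3) at t=0.5798 ← occupied
  → r_5 = 0.5798
beam 6: φ=90°, α=210°
  dir = (cos 210°, sin 210°) = (-0.8660, -0.5000); from cell (3,2)
  next x-line at t=0.6466, next y-line at t=1.7000; Δt_x=1.1547, Δt_y=2.0000
    x: enter (2,2) at t=0.6466
    y: enter (2,1) at t=1.7000
    x: enter (1,1) at t=1.8013
    x: enter (0,1) at t=2.9560 ← occupied
  → r_6 = 2.9560
beam 7: φ=135°, α=255°
  dir = (cos 255°, sin 255°) = (-0.2588, -0.9659); from cell (3,2)
  next x-line at t=2.1637, next y-line at t=0.8800; Δt_x=3.8637, Δt_y=1.0353
    y: enter (3,1) at t=0.8800
    y: enter (3,0) at t=1.9153 ← occupied
  → r_7 = 1.9153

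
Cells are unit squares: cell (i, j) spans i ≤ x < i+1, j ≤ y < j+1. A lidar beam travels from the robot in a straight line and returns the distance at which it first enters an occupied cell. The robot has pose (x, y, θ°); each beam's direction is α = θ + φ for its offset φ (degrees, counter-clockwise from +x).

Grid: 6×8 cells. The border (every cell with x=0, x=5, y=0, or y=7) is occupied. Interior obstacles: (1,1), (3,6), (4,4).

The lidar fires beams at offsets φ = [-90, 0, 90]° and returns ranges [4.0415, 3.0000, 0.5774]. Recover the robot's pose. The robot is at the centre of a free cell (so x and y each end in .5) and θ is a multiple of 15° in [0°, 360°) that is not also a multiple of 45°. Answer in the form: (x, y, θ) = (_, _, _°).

(x, y, θ) = (1.5, 3.5, 60°)

Candidates: 21 free-cell centres × 16 headings = 336 poses. Raycast each; keep the one whose scan matches to 4 dp.
  (4.5, 6.5, 330°): beam 1 = 5.1962 ≠ 4.0415 ✗
  (4.5, 6.5, 285°): beam 1 = 0.5176 ≠ 4.0415 ✗
  (2.5, 2.5, 165°): beam 1 = 3.6235 ≠ 4.0415 ✗
  (3.5, 3.5, 15°): beam 1 = 2.5882 ≠ 4.0415 ✗
  (4.5, 3.5, 150°): beam 1 = 0.5774 ≠ 4.0415 ✗
  …
  (1.5, 3.5, 60°): r_1=4.0415, r_2=3.0000, r_3=0.5774 — all match ✓
Only this pose fits every beam.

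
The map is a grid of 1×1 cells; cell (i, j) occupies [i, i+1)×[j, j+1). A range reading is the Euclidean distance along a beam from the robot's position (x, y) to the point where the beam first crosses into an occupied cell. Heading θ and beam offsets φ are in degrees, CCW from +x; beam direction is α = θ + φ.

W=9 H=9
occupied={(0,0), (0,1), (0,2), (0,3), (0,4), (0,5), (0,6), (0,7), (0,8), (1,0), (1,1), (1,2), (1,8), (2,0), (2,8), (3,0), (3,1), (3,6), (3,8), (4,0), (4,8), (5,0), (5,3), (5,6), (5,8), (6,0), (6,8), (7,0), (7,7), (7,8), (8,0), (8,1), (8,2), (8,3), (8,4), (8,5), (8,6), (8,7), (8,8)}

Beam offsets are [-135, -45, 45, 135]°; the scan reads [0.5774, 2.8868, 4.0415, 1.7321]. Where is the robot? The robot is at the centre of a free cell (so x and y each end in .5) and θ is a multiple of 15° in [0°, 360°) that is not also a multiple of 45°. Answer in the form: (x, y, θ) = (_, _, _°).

(x, y, θ) = (4.5, 3.5, 105°)

Enumerate (i+0.5, j+0.5, θ) over the 42 free cells and 16 admissible headings. For each, cast all 4 beams and compare to the given ranges.
  (6.5, 1.5, 330°): beam 1 = 1.9319 ≠ 0.5774 ✗
  (5.5, 7.5, 165°): beam 1 = 1.0000 ≠ 0.5774 ✗
  (1.5, 6.5, 165°): beam 1 = 3.0000 ≠ 0.5774 ✗
  (2.5, 3.5, 195°): beam 1 = 2.8868 ≠ 0.5774 ✗
  …
  (4.5, 3.5, 105°): r_1=0.5774, r_2=2.8868, r_3=4.0415, r_4=1.7321 — all match ✓
Only this pose fits every beam.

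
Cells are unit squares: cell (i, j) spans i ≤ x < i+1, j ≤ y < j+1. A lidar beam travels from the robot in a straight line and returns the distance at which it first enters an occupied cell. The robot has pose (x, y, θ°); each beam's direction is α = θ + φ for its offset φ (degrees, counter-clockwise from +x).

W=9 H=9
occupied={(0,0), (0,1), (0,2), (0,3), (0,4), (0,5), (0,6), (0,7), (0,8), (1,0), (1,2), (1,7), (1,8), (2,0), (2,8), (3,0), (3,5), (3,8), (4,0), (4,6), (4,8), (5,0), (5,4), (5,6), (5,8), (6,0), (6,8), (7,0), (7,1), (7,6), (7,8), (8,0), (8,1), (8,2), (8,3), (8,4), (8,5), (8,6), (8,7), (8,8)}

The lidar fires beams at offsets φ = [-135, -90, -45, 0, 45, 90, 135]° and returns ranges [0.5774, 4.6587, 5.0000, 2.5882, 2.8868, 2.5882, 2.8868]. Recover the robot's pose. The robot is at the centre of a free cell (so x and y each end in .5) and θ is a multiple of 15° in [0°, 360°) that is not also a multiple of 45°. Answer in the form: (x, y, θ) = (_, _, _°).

Candidates: 41 free-cell centres × 16 headings = 656 poses. Raycast each; keep the one whose scan matches to 4 dp.
  (5.5, 3.5, 165°): beam 1 = 2.8868 ≠ 0.5774 ✗
  (2.5, 5.5, 30°): beam 1 = 2.5882 ≠ 0.5774 ✗
  (4.5, 5.5, 30°): beam 1 = 4.6587 ≠ 0.5774 ✗
  …
  (5.5, 3.5, 255°): r_1=0.5774, r_2=4.6587, r_3=5.0000, r_4=2.5882, r_5=2.8868, r_6=2.5882, r_7=2.8868 — all match ✓
No second candidate reproduces the full scan.

(x, y, θ) = (5.5, 3.5, 255°)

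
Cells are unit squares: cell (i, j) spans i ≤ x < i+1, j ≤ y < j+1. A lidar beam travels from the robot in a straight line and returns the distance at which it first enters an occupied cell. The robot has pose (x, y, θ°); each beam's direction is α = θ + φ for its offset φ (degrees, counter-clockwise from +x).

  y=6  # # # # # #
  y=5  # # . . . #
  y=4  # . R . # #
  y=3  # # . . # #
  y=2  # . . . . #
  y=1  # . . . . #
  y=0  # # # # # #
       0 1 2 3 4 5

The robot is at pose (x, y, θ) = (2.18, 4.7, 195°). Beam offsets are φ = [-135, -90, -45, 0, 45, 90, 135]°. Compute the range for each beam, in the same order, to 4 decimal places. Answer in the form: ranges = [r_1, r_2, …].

beam 1: φ=-135°, α=60°
  cosα=0.5000 sinα=0.8660 | (2,4) | tMaxX 1.6400 tMaxY 0.3464 | tΔX 2.0000 tΔY 1.1547
    t=0.3464 [y] (2,5)
    t=1.5011 [y] (2,6) — stop
  → r_1 = 1.5011
beam 2: φ=-90°, α=105°
  cosα=-0.2588 sinα=0.9659 | (2,4) | tMaxX 0.6955 tMaxY 0.3106 | tΔX 3.8637 tΔY 1.0353
    t=0.3106 [y] (2,5)
    t=0.6955 [x] (1,5) — stop
  → r_2 = 0.6955
beam 3: φ=-45°, α=150°
  cosα=-0.8660 sinα=0.5000 | (2,4) | tMaxX 0.2078 tMaxY 0.6000 | tΔX 1.1547 tΔY 2.0000
    t=0.2078 [x] (1,4)
    t=0.6000 [y] (1,5) — stop
  → r_3 = 0.6000
beam 4: φ=0°, α=195°
  cosα=-0.9659 sinα=-0.2588 | (2,4) | tMaxX 0.1863 tMaxY 2.7046 | tΔX 1.0353 tΔY 3.8637
    t=0.1863 [x] (1,4)
    t=1.2216 [x] (0,4) — stop
  → r_4 = 1.2216
beam 5: φ=45°, α=240°
  cosα=-0.5000 sinα=-0.8660 | (2,4) | tMaxX 0.3600 tMaxY 0.8083 | tΔX 2.0000 tΔY 1.1547
    t=0.3600 [x] (1,4)
    t=0.8083 [y] (1,3) — stop
  → r_5 = 0.8083
beam 6: φ=90°, α=285°
  cosα=0.2588 sinα=-0.9659 | (2,4) | tMaxX 3.1682 tMaxY 0.7247 | tΔX 3.8637 tΔY 1.0353
    t=0.7247 [y] (2,3)
    t=1.7600 [y] (2,2)
    t=2.7952 [y] (2,1)
    t=3.1682 [x] (3,1)
    t=3.8305 [y] (3,0) — stop
  → r_6 = 3.8305
beam 7: φ=135°, α=330°
  cosα=0.8660 sinα=-0.5000 | (2,4) | tMaxX 0.9469 tMaxY 1.4000 | tΔX 1.1547 tΔY 2.0000
    t=0.9469 [x] (3,4)
    t=1.4000 [y] (3,3)
    t=2.1016 [x] (4,3) — stop
  → r_7 = 2.1016

ranges = [1.5011, 0.6955, 0.6000, 1.2216, 0.8083, 3.8305, 2.1016]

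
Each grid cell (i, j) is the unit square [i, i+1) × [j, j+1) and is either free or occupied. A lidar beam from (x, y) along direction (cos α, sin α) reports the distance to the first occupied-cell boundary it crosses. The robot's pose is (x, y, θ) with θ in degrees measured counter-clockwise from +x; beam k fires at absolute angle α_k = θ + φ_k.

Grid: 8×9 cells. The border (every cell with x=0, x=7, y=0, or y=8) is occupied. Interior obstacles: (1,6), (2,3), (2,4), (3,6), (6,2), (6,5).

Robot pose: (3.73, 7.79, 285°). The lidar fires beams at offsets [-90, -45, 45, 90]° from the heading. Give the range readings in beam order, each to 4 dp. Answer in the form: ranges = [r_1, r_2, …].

ranges = [2.8263, 0.9122, 3.5800, 0.8114]

beam 1: φ=-90°, α=195°
  dir = (cos 195°, sin 195°) = (-0.9659, -0.2588); from cell (3,7)
  next x-line at t=0.7558, next y-line at t=3.0523; Δt_x=1.0353, Δt_y=3.8637
    x: enter (2,7) at t=0.7558
    x: enter (1,7) at t=1.7910
    x: enter (0,7) at t=2.8263 ← occupied
  → r_1 = 2.8263
beam 2: φ=-45°, α=240°
  dir = (cos 240°, sin 240°) = (-0.5000, -0.8660); from cell (3,7)
  next x-line at t=1.4600, next y-line at t=0.9122; Δt_x=2.0000, Δt_y=1.1547
    y: enter (3,6) at t=0.9122 ← occupied
  → r_2 = 0.9122
beam 3: φ=45°, α=330°
  dir = (cos 330°, sin 330°) = (0.8660, -0.5000); from cell (3,7)
  next x-line at t=0.3118, next y-line at t=1.5800; Δt_x=1.1547, Δt_y=2.0000
    x: enter (4,7) at t=0.3118
    x: enter (5,7) at t=1.4665
    y: enter (5,6) at t=1.5800
    x: enter (6,6) at t=2.6212
    y: enter (6,5) at t=3.5800 ← occupied
  → r_3 = 3.5800
beam 4: φ=90°, α=15°
  dir = (cos 15°, sin 15°) = (0.9659, 0.2588); from cell (3,7)
  next x-line at t=0.2795, next y-line at t=0.8114; Δt_x=1.0353, Δt_y=3.8637
    x: enter (4,7) at t=0.2795
    y: enter (4,8) at t=0.8114 ← occupied
  → r_4 = 0.8114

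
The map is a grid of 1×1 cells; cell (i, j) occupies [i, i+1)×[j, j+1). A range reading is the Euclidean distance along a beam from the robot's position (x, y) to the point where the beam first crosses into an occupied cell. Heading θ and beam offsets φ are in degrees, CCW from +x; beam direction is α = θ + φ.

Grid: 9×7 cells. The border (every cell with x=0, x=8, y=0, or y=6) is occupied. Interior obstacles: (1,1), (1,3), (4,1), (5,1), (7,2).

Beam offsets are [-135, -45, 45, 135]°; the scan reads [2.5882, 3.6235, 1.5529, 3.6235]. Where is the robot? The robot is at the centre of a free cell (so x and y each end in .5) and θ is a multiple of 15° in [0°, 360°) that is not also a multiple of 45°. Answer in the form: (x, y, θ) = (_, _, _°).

The pose lattice has 30·16 = 480 candidates. Test each by forward raycasting.
  (1.5, 2.5, 30°): beam 1 = 0.5176 ≠ 2.5882 ✗
  (6.5, 1.5, 75°): beam 1 = 0.5774 ≠ 2.5882 ✗
  (1.5, 5.5, 165°): beam 1 = 1.0000 ≠ 2.5882 ✗
  (5.5, 5.5, 210°): beam 1 = 0.5176 ≠ 2.5882 ✗
  (3.5, 2.5, 240°): beam 1 = 3.6235 ≠ 2.5882 ✗
  …
  (4.5, 3.5, 240°): r_1=2.5882, r_2=3.6235, r_3=1.5529, r_4=3.6235 — all match ✓
Unique over the lattice → pose = (4.5, 3.5, 240°).

(x, y, θ) = (4.5, 3.5, 240°)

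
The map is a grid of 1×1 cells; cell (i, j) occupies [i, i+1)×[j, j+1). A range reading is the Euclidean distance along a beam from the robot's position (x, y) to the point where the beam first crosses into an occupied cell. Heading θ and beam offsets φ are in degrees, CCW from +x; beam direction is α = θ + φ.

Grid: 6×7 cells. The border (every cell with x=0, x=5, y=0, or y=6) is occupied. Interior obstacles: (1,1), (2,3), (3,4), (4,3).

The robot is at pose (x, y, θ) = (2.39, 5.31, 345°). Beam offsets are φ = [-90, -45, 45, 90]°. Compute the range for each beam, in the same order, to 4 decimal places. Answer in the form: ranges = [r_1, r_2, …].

beam 1: φ=-90°, α=255°
  cosα=-0.2588 sinα=-0.9659 | (2,5) | tMaxX 1.5068 tMaxY 0.3209 | tΔX 3.8637 tΔY 1.0353
    t=0.3209 [y] (2,4)
    t=1.3562 [y] (2,3) — stop
  → r_1 = 1.3562
beam 2: φ=-45°, α=300°
  cosα=0.5000 sinα=-0.8660 | (2,5) | tMaxX 1.2200 tMaxY 0.3580 | tΔX 2.0000 tΔY 1.1547
    t=0.3580 [y] (2,4)
    t=1.2200 [x] (3,4) — stop
  → r_2 = 1.2200
beam 3: φ=45°, α=30°
  cosα=0.8660 sinα=0.5000 | (2,5) | tMaxX 0.7044 tMaxY 1.3800 | tΔX 1.1547 tΔY 2.0000
    t=0.7044 [x] (3,5)
    t=1.3800 [y] (3,6) — stop
  → r_3 = 1.3800
beam 4: φ=90°, α=75°
  cosα=0.2588 sinα=0.9659 | (2,5) | tMaxX 2.3569 tMaxY 0.7143 | tΔX 3.8637 tΔY 1.0353
    t=0.7143 [y] (2,6) — stop
  → r_4 = 0.7143

ranges = [1.3562, 1.2200, 1.3800, 0.7143]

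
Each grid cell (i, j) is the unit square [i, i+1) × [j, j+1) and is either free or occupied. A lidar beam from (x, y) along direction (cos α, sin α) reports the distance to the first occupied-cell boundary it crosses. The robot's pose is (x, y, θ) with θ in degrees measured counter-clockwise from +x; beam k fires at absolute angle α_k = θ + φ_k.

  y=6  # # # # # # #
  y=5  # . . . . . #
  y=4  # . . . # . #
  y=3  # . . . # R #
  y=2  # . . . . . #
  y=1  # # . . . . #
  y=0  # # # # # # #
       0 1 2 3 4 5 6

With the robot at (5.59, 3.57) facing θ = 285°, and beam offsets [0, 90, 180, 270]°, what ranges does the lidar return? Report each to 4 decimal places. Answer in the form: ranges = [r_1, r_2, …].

beam 1: φ=0°, α=285°
  dir = (cos 285°, sin 285°) = (0.2588, -0.9659); from cell (5,3)
  next x-line at t=1.5841, next y-line at t=0.5901; Δt_x=3.8637, Δt_y=1.0353
    y: enter (5,2) at t=0.5901
    x: enter (6,2) at t=1.5841 ← occupied
  → r_1 = 1.5841
beam 2: φ=90°, α=15°
  dir = (cos 15°, sin 15°) = (0.9659, 0.2588); from cell (5,3)
  next x-line at t=0.4245, next y-line at t=1.6614; Δt_x=1.0353, Δt_y=3.8637
    x: enter (6,3) at t=0.4245 ← occupied
  → r_2 = 0.4245
beam 3: φ=180°, α=105°
  dir = (cos 105°, sin 105°) = (-0.2588, 0.9659); from cell (5,3)
  next x-line at t=2.2796, next y-line at t=0.4452; Δt_x=3.8637, Δt_y=1.0353
    y: enter (5,4) at t=0.4452
    y: enter (5,5) at t=1.4804
    x: enter (4,5) at t=2.2796
    y: enter (4,6) at t=2.5157 ← occupied
  → r_3 = 2.5157
beam 4: φ=270°, α=195°
  dir = (cos 195°, sin 195°) = (-0.9659, -0.2588); from cell (5,3)
  next x-line at t=0.6108, next y-line at t=2.2023; Δt_x=1.0353, Δt_y=3.8637
    x: enter (4,3) at t=0.6108 ← occupied
  → r_4 = 0.6108

ranges = [1.5841, 0.4245, 2.5157, 0.6108]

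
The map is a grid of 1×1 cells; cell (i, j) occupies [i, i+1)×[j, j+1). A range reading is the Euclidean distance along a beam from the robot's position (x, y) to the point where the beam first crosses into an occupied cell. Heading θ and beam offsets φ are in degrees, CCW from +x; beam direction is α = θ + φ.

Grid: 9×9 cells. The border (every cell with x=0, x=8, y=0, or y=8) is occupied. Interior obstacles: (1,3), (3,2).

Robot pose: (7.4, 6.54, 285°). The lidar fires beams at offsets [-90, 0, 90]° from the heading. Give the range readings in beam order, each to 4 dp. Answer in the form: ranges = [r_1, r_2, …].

beam 1: φ=-90°, α=195°
  dir = (cos 195°, sin 195°) = (-0.9659, -0.2588); from cell (7,6)
  next x-line at t=0.4141, next y-line at t=2.0864; Δt_x=1.0353, Δt_y=3.8637
    x: enter (6,6) at t=0.4141
    x: enter (5,6) at t=1.4494
    y: enter (5,5) at t=2.0864
    x: enter (4,5) at t=2.4847
    x: enter (3,5) at t=3.5199
    x: enter (2,5) at t=4.5552
    x: enter (1,5) at t=5.5905
    y: enter (1,4) at t=5.9501
    x: enter (0,4) at t=6.6258 ← occupied
  → r_1 = 6.6258
beam 2: φ=0°, α=285°
  dir = (cos 285°, sin 285°) = (0.2588, -0.9659); from cell (7,6)
  next x-line at t=2.3182, next y-line at t=0.5590; Δt_x=3.8637, Δt_y=1.0353
    y: enter (7,5) at t=0.5590
    y: enter (7,4) at t=1.5943
    x: enter (8,4) at t=2.3182 ← occupied
  → r_2 = 2.3182
beam 3: φ=90°, α=15°
  dir = (cos 15°, sin 15°) = (0.9659, 0.2588); from cell (7,6)
  next x-line at t=0.6212, next y-line at t=1.7773; Δt_x=1.0353, Δt_y=3.8637
    x: enter (8,6) at t=0.6212 ← occupied
  → r_3 = 0.6212

ranges = [6.6258, 2.3182, 0.6212]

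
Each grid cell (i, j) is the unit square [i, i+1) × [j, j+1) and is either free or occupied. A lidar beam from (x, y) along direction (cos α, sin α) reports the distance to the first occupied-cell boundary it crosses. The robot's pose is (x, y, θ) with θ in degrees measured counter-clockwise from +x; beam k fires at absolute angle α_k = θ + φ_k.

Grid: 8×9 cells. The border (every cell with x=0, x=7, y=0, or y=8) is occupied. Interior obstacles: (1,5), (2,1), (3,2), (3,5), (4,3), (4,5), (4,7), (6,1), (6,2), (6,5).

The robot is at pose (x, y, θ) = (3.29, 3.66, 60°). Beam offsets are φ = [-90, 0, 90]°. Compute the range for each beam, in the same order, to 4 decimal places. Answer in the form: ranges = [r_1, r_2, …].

ranges = [0.8198, 1.5473, 2.6443]

beam 1: φ=-90°, α=330°
  dir = (cos 330°, sin 330°) = (0.8660, -0.5000); from cell (3,3)
  next x-line at t=0.8198, next y-line at t=1.3200; Δt_x=1.1547, Δt_y=2.0000
    x: enter (4,3) at t=0.8198 ← occupied
  → r_1 = 0.8198
beam 2: φ=0°, α=60°
  dir = (cos 60°, sin 60°) = (0.5000, 0.8660); from cell (3,3)
  next x-line at t=1.4200, next y-line at t=0.3926; Δt_x=2.0000, Δt_y=1.1547
    y: enter (3,4) at t=0.3926
    x: enter (4,4) at t=1.4200
    y: enter (4,5) at t=1.5473 ← occupied
  → r_2 = 1.5473
beam 3: φ=90°, α=150°
  dir = (cos 150°, sin 150°) = (-0.8660, 0.5000); from cell (3,3)
  next x-line at t=0.3349, next y-line at t=0.6800; Δt_x=1.1547, Δt_y=2.0000
    x: enter (2,3) at t=0.3349
    y: enter (2,4) at t=0.6800
    x: enter (1,4) at t=1.4896
    x: enter (0,4) at t=2.6443 ← occupied
  → r_3 = 2.6443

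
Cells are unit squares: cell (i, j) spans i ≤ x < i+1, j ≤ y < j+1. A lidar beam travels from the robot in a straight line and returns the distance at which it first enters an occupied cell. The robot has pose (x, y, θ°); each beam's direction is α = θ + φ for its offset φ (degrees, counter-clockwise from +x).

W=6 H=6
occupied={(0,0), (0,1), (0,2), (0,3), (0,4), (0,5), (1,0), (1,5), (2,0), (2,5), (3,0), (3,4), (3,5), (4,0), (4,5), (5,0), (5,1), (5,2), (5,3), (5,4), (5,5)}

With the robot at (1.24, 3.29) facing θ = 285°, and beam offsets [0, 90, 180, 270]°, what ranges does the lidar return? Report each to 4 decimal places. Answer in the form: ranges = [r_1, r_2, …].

beam 1: φ=0°, α=285°
  d=(0.2588,-0.9659)  start (1,3)  tX=2.9364 tY=0.3002  stride 1/|dx|=3.8637 1/|dy|=1.0353
    cross y-line → (1,2), t=0.3002
    cross y-line → (1,1), t=1.3355
    cross y-line → (1,0), t=2.3708 (wall)
  → r_1 = 2.3708
beam 2: φ=90°, α=15°
  d=(0.9659,0.2588)  start (1,3)  tX=0.7868 tY=2.7432  stride 1/|dx|=1.0353 1/|dy|=3.8637
    cross x-line → (2,3), t=0.7868
    cross x-line → (3,3), t=1.8221
    cross y-line → (3,4), t=2.7432 (wall)
  → r_2 = 2.7432
beam 3: φ=180°, α=105°
  d=(-0.2588,0.9659)  start (1,3)  tX=0.9273 tY=0.7350  stride 1/|dx|=3.8637 1/|dy|=1.0353
    cross y-line → (1,4), t=0.7350
    cross x-line → (0,4), t=0.9273 (wall)
  → r_3 = 0.9273
beam 4: φ=270°, α=195°
  d=(-0.9659,-0.2588)  start (1,3)  tX=0.2485 tY=1.1205  stride 1/|dx|=1.0353 1/|dy|=3.8637
    cross x-line → (0,3), t=0.2485 (wall)
  → r_4 = 0.2485

ranges = [2.3708, 2.7432, 0.9273, 0.2485]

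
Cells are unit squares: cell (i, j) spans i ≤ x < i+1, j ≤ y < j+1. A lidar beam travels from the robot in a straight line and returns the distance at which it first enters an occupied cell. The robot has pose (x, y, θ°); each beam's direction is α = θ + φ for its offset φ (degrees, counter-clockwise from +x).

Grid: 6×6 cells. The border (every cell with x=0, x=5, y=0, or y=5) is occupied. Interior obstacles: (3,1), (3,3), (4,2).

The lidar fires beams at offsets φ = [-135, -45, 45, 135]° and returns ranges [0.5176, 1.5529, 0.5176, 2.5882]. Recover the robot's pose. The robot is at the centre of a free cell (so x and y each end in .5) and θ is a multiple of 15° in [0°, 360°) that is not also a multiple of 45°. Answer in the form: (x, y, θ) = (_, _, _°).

Candidates: 13 free-cell centres × 16 headings = 208 poses. Raycast each; keep the one whose scan matches to 4 dp.
  (3.5, 2.5, 300°): beam 1 = 2.5882 ≠ 0.5176 ✗
  (1.5, 4.5, 240°): beam 2 = 0.5176 ≠ 1.5529 ✗
  (4.5, 4.5, 150°): beam 2 = 0.5176 ≠ 1.5529 ✗
  …
  (3.5, 4.5, 60°): r_1=0.5176, r_2=1.5529, r_3=0.5176, r_4=2.5882 — all match ✓
Unique over the lattice → pose = (3.5, 4.5, 60°).

(x, y, θ) = (3.5, 4.5, 60°)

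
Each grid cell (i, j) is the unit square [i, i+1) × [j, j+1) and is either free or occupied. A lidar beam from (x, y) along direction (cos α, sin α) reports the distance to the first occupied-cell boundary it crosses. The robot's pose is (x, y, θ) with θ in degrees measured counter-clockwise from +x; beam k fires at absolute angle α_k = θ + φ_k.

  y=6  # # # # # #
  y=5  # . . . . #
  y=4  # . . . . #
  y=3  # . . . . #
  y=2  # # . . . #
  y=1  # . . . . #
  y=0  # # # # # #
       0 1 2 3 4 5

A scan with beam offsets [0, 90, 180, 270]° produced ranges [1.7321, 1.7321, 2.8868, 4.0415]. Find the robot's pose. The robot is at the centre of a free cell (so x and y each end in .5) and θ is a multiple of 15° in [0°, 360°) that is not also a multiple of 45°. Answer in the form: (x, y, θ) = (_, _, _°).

(x, y, θ) = (3.5, 4.5, 330°)

Enumerate (i+0.5, j+0.5, θ) over the 19 free cells and 16 admissible headings. For each, cast all 4 beams and compare to the given ranges.
  (4.5, 4.5, 330°): beam 1 = 0.5774 ≠ 1.7321 ✗
  (4.5, 1.5, 15°): beam 1 = 0.5176 ≠ 1.7321 ✗
  (3.5, 1.5, 285°): beam 1 = 0.5176 ≠ 1.7321 ✗
  …
  (3.5, 4.5, 330°): r_1=1.7321, r_2=1.7321, r_3=2.8868, r_4=4.0415 — all match ✓
Unique over the lattice → pose = (3.5, 4.5, 330°).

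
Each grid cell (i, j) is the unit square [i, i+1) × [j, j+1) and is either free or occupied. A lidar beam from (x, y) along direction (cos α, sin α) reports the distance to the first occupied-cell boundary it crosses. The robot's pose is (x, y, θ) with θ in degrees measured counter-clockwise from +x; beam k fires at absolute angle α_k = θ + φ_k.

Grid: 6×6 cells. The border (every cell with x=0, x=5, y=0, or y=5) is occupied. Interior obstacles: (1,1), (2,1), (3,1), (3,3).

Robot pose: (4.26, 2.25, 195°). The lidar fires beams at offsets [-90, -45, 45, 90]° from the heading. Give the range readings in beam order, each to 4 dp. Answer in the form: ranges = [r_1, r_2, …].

ranges = [1.0046, 3.7643, 0.5200, 1.2941]

beam 1: φ=-90°, α=105°
  cosα=-0.2588 sinα=0.9659 | (4,2) | tMaxX 1.0046 tMaxY 0.7765 | tΔX 3.8637 tΔY 1.0353
    t=0.7765 [y] (4,3)
    t=1.0046 [x] (3,3) — stop
  → r_1 = 1.0046
beam 2: φ=-45°, α=150°
  cosα=-0.8660 sinα=0.5000 | (4,2) | tMaxX 0.3002 tMaxY 1.5000 | tΔX 1.1547 tΔY 2.0000
    t=0.3002 [x] (3,2)
    t=1.4549 [x] (2,2)
    t=1.5000 [y] (2,3)
    t=2.6096 [x] (1,3)
    t=3.5000 [y] (1,4)
    t=3.7643 [x] (0,4) — stop
  → r_2 = 3.7643
beam 3: φ=45°, α=240°
  cosα=-0.5000 sinα=-0.8660 | (4,2) | tMaxX 0.5200 tMaxY 0.2887 | tΔX 2.0000 tΔY 1.1547
    t=0.2887 [y] (4,1)
    t=0.5200 [x] (3,1) — stop
  → r_3 = 0.5200
beam 4: φ=90°, α=285°
  cosα=0.2588 sinα=-0.9659 | (4,2) | tMaxX 2.8591 tMaxY 0.2588 | tΔX 3.8637 tΔY 1.0353
    t=0.2588 [y] (4,1)
    t=1.2941 [y] (4,0) — stop
  → r_4 = 1.2941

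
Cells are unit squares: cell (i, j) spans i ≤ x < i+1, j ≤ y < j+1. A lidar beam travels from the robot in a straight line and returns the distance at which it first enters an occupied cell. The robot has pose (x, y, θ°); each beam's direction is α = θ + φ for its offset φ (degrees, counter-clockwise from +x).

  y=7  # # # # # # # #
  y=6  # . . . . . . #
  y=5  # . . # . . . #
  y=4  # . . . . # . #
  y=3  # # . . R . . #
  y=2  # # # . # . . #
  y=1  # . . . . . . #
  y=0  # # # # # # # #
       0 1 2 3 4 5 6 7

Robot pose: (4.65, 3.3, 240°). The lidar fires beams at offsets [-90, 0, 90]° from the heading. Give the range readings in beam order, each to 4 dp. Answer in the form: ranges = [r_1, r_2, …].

beam 1: φ=-90°, α=150°
  direction (-0.8660, 0.5000); cell (4,3); t to first gridline: x 0.7506, y 1.4000 (then +1.1547 / +2.0000)
    (3,3) via x @ 0.7506
    (3,4) via y @ 1.4000
    (2,4) via x @ 1.9053
    (1,4) via x @ 3.0600
    (1,5) via y @ 3.4000
    (0,5) via x @ 4.2147  # hit
  → r_1 = 4.2147
beam 2: φ=0°, α=240°
  direction (-0.5000, -0.8660); cell (4,3); t to first gridline: x 1.3000, y 0.3464 (then +2.0000 / +1.1547)
    (4,2) via y @ 0.3464  # hit
  → r_2 = 0.3464
beam 3: φ=90°, α=330°
  direction (0.8660, -0.5000); cell (4,3); t to first gridline: x 0.4041, y 0.6000 (then +1.1547 / +2.0000)
    (5,3) via x @ 0.4041
    (5,2) via y @ 0.6000
    (6,2) via x @ 1.5588
    (6,1) via y @ 2.6000
    (7,1) via x @ 2.7135  # hit
  → r_3 = 2.7135

ranges = [4.2147, 0.3464, 2.7135]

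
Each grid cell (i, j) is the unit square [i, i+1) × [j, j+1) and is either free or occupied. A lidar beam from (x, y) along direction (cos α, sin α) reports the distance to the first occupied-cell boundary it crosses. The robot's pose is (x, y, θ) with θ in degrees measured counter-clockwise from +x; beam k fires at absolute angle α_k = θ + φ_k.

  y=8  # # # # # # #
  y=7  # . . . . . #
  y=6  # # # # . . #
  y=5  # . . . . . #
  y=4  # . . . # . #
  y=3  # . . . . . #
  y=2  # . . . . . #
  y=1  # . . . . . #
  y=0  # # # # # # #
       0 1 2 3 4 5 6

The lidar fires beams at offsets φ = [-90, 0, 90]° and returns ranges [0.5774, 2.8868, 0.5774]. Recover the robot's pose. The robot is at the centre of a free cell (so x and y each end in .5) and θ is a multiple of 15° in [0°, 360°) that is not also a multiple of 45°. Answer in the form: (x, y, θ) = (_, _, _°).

Candidates: 31 free-cell centres × 16 headings = 496 poses. Raycast each; keep the one whose scan matches to 4 dp.
  (5.5, 4.5, 30°): beam 1 = 1.0000 ≠ 0.5774 ✗
  (1.5, 3.5, 120°): beam 1 = 2.8868 ≠ 0.5774 ✗
  (2.5, 3.5, 330°): beam 1 = 2.8868 ≠ 0.5774 ✗
  …
  (3.5, 7.5, 330°): r_1=0.5774, r_2=2.8868, r_3=0.5774 — all match ✓
Only this pose fits every beam.

(x, y, θ) = (3.5, 7.5, 330°)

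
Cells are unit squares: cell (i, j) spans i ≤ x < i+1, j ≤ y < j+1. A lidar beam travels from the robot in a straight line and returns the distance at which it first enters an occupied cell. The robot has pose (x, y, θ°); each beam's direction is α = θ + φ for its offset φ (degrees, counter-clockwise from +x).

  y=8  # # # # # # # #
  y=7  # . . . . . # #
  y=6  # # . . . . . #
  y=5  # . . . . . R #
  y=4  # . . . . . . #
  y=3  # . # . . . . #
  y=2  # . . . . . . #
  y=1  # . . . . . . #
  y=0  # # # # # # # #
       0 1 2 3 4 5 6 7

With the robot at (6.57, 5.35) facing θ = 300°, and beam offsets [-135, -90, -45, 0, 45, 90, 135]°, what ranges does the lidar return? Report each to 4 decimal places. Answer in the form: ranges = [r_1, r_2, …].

beam 1: φ=-135°, α=165°
  d=(-0.9659,0.2588)  start (6,5)  tX=0.5901 tY=2.5114  stride 1/|dx|=1.0353 1/|dy|=3.8637
    cross x-line → (5,5), t=0.5901
    cross x-line → (4,5), t=1.6254
    cross y-line → (4,6), t=2.5114
    cross x-line → (3,6), t=2.6607
    cross x-line → (2,6), t=3.6959
    cross x-line → (1,6), t=4.7312 (wall)
  → r_1 = 4.7312
beam 2: φ=-90°, α=210°
  d=(-0.8660,-0.5000)  start (6,5)  tX=0.6582 tY=0.7000  stride 1/|dx|=1.1547 1/|dy|=2.0000
    cross x-line → (5,5), t=0.6582
    cross y-line → (5,4), t=0.7000
    cross x-line → (4,4), t=1.8129
    cross y-line → (4,3), t=2.7000
    cross x-line → (3,3), t=2.9676
    cross x-line → (2,3), t=4.1223 (wall)
  → r_2 = 4.1223
beam 3: φ=-45°, α=255°
  d=(-0.2588,-0.9659)  start (6,5)  tX=2.2023 tY=0.3623  stride 1/|dx|=3.8637 1/|dy|=1.0353
    cross y-line → (6,4), t=0.3623
    cross y-line → (6,3), t=1.3976
    cross x-line → (5,3), t=2.2023
    cross y-line → (5,2), t=2.4329
    cross y-line → (5,1), t=3.4682
    cross y-line → (5,0), t=4.5035 (wall)
  → r_3 = 4.5035
beam 4: φ=0°, α=300°
  d=(0.5000,-0.8660)  start (6,5)  tX=0.8600 tY=0.4041  stride 1/|dx|=2.0000 1/|dy|=1.1547
    cross y-line → (6,4), t=0.4041
    cross x-line → (7,4), t=0.8600 (wall)
  → r_4 = 0.8600
beam 5: φ=45°, α=345°
  d=(0.9659,-0.2588)  start (6,5)  tX=0.4452 tY=1.3523  stride 1/|dx|=1.0353 1/|dy|=3.8637
    cross x-line → (7,5), t=0.4452 (wall)
  → r_5 = 0.4452
beam 6: φ=90°, α=30°
  d=(0.8660,0.5000)  start (6,5)  tX=0.4965 tY=1.3000  stride 1/|dx|=1.1547 1/|dy|=2.0000
    cross x-line → (7,5), t=0.4965 (wall)
  → r_6 = 0.4965
beam 7: φ=135°, α=75°
  d=(0.2588,0.9659)  start (6,5)  tX=1.6614 tY=0.6729  stride 1/|dx|=3.8637 1/|dy|=1.0353
    cross y-line → (6,6), t=0.6729
    cross x-line → (7,6), t=1.6614 (wall)
  → r_7 = 1.6614

ranges = [4.7312, 4.1223, 4.5035, 0.8600, 0.4452, 0.4965, 1.6614]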